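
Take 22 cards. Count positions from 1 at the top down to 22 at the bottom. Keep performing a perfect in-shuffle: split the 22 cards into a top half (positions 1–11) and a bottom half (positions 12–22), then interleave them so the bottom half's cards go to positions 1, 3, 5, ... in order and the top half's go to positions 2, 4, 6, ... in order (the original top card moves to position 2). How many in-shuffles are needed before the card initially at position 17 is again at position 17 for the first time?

Follow position 17 under repeated in-shuffles:
17 → 11 → 22 → 21 → 19 → 15 → 7 → 14 → 5 → 10 → 20 → 17
It first returns after 11 in-shuffles.

11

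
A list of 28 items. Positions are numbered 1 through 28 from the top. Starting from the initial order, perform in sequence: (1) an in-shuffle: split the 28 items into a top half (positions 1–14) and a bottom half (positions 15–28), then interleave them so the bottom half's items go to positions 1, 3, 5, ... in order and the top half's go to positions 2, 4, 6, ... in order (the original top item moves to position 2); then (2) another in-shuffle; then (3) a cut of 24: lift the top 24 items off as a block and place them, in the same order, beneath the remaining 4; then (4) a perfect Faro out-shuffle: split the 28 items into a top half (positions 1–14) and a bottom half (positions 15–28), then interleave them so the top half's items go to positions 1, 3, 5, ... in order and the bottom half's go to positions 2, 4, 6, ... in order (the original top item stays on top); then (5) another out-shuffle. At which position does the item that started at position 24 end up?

Track the item from position 24 forward through each operation:
  after op 1 (in-shuffle): 24 → 19
  after op 2 (in-shuffle): 19 → 9
  after op 3 (cut 24): 9 → 13
  after op 4 (out-shuffle): 13 → 25
  after op 5 (out-shuffle): 25 → 22

22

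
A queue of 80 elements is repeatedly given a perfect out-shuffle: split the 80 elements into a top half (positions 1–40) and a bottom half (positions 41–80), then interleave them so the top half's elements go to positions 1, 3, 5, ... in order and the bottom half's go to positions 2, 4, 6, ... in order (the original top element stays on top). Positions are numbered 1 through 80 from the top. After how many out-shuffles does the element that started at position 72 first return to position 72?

39

Follow position 72 under repeated out-shuffles:
72 → 64 → 48 → 16 → 31 → 61 → 42 → 4 → ... → 72 (length 39)
It first returns after 39 out-shuffles.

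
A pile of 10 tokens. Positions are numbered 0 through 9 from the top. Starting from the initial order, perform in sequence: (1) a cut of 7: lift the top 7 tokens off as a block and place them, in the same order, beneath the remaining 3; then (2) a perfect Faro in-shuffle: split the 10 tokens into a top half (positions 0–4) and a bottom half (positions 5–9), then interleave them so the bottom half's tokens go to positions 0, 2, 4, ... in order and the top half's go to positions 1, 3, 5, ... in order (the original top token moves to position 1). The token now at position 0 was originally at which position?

2

Undo the operations in reverse order, starting from position 0:
  undo op 2 (in-shuffle, from bottom half): 0 ← 5
  undo op 1 (cut 7): 5 ← 2
So the token at position 0 came from original position 2.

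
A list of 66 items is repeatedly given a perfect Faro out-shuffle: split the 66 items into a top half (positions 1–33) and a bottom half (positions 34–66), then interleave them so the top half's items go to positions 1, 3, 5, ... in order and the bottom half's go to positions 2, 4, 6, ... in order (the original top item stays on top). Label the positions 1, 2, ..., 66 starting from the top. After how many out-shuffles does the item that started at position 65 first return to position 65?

12

Follow position 65 under repeated out-shuffles:
65 → 64 → 62 → 58 → 50 → 34 → 2 → 3 → 5 → 9 → 17 → 33 → 65
It first returns after 12 out-shuffles.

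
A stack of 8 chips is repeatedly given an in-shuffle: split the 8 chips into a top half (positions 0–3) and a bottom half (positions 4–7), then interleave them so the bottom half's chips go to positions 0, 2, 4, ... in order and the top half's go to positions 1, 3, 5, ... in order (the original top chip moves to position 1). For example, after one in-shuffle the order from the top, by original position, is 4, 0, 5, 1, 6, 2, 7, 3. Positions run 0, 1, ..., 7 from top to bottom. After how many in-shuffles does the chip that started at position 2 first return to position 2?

Follow position 2 under repeated in-shuffles:
2 → 5 → 2
It first returns after 2 in-shuffles.

2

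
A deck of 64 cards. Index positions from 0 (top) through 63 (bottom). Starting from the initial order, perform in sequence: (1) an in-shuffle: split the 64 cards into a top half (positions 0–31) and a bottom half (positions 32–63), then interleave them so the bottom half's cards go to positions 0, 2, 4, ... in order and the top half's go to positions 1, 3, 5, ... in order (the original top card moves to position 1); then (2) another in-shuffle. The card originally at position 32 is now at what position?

1

Track the card from position 32 forward through each operation:
  after op 1 (in-shuffle): 32 → 0
  after op 2 (in-shuffle): 0 → 1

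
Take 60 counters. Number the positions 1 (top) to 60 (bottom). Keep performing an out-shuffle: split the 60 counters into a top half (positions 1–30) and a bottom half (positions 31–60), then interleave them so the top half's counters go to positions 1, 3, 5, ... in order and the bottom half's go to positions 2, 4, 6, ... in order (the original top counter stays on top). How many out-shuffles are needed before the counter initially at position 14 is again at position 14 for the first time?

Follow position 14 under repeated out-shuffles:
14 → 27 → 53 → 46 → 32 → 4 → 7 → 13 → ... → 14 (length 58)
It first returns after 58 out-shuffles.

58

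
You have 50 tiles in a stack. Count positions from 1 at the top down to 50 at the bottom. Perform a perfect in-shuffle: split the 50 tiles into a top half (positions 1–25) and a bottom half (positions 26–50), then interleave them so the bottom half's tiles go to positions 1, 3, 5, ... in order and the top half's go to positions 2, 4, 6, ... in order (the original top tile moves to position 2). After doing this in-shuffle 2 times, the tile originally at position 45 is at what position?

27

Track the tile's position through each in-shuffle:
45 → 39 → 27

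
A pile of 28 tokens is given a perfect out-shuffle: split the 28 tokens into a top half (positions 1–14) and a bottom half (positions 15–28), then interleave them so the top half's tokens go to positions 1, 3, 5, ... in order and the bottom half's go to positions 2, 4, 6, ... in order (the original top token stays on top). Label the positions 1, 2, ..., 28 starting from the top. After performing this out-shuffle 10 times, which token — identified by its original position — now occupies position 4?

Work backwards from position 4, undoing one out-shuffle at a time:
4 ← 16 ← 22 ← 25 ← 13 ← 7 ← 4 ← 16 ← 22 ← 25 ← 13
So the token now at position 4 started at position 13.

13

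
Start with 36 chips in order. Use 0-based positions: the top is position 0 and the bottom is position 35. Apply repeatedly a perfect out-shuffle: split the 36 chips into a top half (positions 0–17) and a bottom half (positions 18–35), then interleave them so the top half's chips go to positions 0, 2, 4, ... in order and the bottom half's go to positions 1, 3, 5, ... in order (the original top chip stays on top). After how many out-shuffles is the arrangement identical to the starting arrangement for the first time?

12

The out-shuffle permutes the 36 positions with cycle lengths [1, 1, 3, 3, 4, 12, 12].
Every chip is home exactly when every cycle has completed a whole number of laps, i.e. after lcm(1, 3, 4, 12) = 12 out-shuffles.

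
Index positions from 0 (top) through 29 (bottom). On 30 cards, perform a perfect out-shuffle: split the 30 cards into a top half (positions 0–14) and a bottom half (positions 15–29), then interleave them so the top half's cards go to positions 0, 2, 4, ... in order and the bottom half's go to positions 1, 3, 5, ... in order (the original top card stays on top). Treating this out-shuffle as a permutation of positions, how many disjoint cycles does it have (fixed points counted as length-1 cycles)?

Trace each unvisited position around until it returns:
(0) (1 2 4 8 16 3 ... len 28) (29)
3 cycles in total.

3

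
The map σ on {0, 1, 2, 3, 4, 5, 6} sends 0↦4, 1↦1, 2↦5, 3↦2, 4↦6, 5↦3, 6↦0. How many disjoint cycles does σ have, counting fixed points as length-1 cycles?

3

Cycle decomposition: (0 4 6) (1) (2 5 3).
3 cycles.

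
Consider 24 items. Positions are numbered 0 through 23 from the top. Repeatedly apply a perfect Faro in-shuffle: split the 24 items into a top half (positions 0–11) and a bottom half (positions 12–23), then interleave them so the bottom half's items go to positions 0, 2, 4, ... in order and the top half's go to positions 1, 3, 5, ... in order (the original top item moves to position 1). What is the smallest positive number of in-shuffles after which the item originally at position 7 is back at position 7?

Follow position 7 under repeated in-shuffles:
7 → 15 → 6 → 13 → 2 → 5 → 11 → 23 → 22 → 20 → 16 → 8 → 17 → 10 → 21 → 18 → 12 → 0 → 1 → 3 → 7
It first returns after 20 in-shuffles.

20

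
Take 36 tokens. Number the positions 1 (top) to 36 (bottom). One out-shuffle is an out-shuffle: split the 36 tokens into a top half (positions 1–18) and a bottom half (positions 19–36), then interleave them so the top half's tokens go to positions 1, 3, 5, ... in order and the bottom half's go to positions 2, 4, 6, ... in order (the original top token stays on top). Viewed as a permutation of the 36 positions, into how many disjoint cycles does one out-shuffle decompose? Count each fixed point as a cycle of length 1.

Trace each unvisited position around until it returns:
(1) (2 3 5 9 17 33 ... len 12) (4 7 13 25 14 27 ... len 12) (6 11 21) (8 15 29 22) (16 31 26) (36)
7 cycles in total.

7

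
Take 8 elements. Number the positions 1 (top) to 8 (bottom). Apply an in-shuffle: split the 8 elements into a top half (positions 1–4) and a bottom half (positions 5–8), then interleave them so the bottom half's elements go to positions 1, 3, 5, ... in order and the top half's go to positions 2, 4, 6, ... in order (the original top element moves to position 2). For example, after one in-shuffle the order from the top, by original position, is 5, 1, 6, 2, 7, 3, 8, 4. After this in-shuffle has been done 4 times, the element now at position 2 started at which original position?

Work backwards from position 2, undoing one in-shuffle at a time:
2 ← 1 ← 5 ← 7 ← 8
So the element now at position 2 started at position 8.

8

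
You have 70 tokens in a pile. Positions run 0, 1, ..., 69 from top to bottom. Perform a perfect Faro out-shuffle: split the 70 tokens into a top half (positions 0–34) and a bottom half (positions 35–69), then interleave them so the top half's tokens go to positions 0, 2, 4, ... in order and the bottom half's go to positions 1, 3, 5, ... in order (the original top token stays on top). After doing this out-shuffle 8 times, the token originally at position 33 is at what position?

30

Track the token's position through each out-shuffle:
33 → 66 → 63 → 57 → 45 → 21 → 42 → 15 → 30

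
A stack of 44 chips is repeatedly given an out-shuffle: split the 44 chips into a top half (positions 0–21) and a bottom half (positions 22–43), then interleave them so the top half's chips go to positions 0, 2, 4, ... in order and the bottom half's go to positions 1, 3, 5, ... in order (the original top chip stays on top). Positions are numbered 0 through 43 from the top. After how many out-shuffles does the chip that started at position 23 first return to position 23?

14

Follow position 23 under repeated out-shuffles:
23 → 3 → 6 → 12 → 24 → 5 → 10 → 20 → 40 → 37 → 31 → 19 → 38 → 33 → 23
It first returns after 14 out-shuffles.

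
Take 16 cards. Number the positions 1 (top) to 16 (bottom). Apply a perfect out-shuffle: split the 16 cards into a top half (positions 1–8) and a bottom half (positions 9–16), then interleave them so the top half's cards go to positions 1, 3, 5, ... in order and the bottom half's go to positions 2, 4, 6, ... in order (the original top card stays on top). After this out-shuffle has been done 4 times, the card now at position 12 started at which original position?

12

Work backwards from position 12, undoing one out-shuffle at a time:
12 ← 14 ← 15 ← 8 ← 12
So the card now at position 12 started at position 12.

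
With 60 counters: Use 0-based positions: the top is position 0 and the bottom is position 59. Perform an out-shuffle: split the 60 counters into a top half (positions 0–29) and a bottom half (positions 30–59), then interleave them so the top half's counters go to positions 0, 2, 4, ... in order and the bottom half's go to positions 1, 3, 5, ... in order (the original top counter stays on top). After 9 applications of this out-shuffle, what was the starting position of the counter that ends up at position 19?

58

Work backwards from position 19, undoing one out-shuffle at a time:
19 ← 39 ← 49 ← 54 ← 27 ← 43 ← 51 ← 55 ← 57 ← 58
So the counter now at position 19 started at position 58.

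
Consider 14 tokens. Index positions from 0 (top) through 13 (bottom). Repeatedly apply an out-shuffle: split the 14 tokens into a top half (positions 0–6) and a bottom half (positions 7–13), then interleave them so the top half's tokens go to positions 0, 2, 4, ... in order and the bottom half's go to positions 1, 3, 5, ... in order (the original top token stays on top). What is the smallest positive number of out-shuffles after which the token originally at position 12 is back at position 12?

12

Follow position 12 under repeated out-shuffles:
12 → 11 → 9 → 5 → 10 → 7 → 1 → 2 → 4 → 8 → 3 → 6 → 12
It first returns after 12 out-shuffles.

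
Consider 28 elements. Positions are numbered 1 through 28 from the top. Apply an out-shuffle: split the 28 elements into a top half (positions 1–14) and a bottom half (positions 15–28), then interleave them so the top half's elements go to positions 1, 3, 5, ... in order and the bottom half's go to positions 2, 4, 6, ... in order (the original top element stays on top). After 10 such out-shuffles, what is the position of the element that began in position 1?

1

Position 1 is a fixed point of every out-shuffle, so the element never moves.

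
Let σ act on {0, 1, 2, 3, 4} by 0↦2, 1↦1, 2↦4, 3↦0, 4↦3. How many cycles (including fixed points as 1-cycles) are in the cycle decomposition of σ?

2

Cycle decomposition: (0 2 4 3) (1).
2 cycles.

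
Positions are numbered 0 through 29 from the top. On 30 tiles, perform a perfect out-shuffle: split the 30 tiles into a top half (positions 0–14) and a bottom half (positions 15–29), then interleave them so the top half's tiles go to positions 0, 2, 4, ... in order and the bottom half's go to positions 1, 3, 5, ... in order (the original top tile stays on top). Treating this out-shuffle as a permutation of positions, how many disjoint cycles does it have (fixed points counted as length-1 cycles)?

Trace each unvisited position around until it returns:
(0) (1 2 4 8 16 3 ... len 28) (29)
3 cycles in total.

3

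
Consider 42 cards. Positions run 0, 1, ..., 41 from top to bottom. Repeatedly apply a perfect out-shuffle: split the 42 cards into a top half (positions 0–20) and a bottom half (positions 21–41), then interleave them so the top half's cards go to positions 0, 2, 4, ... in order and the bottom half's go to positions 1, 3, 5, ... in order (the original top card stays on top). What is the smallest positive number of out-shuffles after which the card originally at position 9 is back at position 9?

Follow position 9 under repeated out-shuffles:
9 → 18 → 36 → 31 → 21 → 1 → 2 → 4 → 8 → 16 → 32 → 23 → 5 → 10 → 20 → 40 → 39 → 37 → 33 → 25 → 9
It first returns after 20 out-shuffles.

20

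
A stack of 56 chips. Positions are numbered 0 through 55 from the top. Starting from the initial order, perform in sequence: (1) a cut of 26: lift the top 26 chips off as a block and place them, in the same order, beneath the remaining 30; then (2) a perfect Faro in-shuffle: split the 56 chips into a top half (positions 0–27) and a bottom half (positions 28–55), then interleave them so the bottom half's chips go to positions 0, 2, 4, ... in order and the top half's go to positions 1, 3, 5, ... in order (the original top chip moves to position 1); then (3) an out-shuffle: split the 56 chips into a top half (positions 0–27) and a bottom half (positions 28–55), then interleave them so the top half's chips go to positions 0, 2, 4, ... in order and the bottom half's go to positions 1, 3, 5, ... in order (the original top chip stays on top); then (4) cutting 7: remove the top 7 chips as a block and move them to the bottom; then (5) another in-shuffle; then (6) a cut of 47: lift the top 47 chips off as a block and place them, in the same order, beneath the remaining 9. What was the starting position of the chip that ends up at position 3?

55

Undo the operations in reverse order, starting from position 3:
  undo op 6 (cut 47): 3 ← 50
  undo op 5 (in-shuffle, from bottom half): 50 ← 53
  undo op 4 (cut 7): 53 ← 4
  undo op 3 (out-shuffle, from top half): 4 ← 2
  undo op 2 (in-shuffle, from bottom half): 2 ← 29
  undo op 1 (cut 26): 29 ← 55
So the chip at position 3 came from original position 55.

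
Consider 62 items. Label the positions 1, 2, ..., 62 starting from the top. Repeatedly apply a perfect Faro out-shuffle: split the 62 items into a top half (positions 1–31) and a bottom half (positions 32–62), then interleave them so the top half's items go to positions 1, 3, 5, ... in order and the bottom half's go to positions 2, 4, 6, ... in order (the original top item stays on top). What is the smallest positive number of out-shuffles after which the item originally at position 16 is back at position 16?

60

Follow position 16 under repeated out-shuffles:
16 → 31 → 61 → 60 → 58 → 54 → 46 → 30 → ... → 16 (length 60)
It first returns after 60 out-shuffles.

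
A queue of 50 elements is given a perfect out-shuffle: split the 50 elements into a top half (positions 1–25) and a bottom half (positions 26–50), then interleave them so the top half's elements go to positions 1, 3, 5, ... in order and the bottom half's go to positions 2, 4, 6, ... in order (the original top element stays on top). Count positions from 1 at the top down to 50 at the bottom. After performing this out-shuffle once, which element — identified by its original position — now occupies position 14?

Work backwards from position 14, undoing one out-shuffle at a time:
14 ← 32
So the element now at position 14 started at position 32.

32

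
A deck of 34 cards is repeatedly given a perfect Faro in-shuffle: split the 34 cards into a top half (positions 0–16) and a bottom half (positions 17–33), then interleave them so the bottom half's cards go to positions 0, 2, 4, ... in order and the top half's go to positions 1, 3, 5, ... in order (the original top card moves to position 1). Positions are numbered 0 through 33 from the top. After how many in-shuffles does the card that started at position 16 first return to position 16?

Follow position 16 under repeated in-shuffles:
16 → 33 → 32 → 30 → 26 → 18 → 2 → 5 → 11 → 23 → 12 → 25 → 16
It first returns after 12 in-shuffles.

12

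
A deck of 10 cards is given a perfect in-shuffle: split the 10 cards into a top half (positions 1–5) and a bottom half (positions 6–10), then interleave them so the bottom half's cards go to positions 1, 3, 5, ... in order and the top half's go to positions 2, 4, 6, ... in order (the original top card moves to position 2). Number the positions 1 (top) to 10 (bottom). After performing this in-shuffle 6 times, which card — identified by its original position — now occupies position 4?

9

Work backwards from position 4, undoing one in-shuffle at a time:
4 ← 2 ← 1 ← 6 ← 3 ← 7 ← 9
So the card now at position 4 started at position 9.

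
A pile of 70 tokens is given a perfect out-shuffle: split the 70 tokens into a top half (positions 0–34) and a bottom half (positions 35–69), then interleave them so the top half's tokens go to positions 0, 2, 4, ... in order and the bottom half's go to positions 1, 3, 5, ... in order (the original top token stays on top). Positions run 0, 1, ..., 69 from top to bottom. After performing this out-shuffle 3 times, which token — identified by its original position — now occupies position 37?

65

Work backwards from position 37, undoing one out-shuffle at a time:
37 ← 53 ← 61 ← 65
So the token now at position 37 started at position 65.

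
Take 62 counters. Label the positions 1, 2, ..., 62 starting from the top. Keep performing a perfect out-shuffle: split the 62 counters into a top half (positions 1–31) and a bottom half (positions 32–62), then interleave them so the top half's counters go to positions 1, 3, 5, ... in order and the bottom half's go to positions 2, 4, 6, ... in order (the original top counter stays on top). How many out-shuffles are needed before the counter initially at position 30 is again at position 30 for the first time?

Follow position 30 under repeated out-shuffles:
30 → 59 → 56 → 50 → 38 → 14 → 27 → 53 → ... → 30 (length 60)
It first returns after 60 out-shuffles.

60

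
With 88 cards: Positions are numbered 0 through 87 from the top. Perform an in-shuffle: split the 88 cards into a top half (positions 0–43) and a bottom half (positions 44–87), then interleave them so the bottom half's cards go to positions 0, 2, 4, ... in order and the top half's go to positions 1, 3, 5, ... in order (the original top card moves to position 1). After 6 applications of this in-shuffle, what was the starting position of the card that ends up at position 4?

Work backwards from position 4, undoing one in-shuffle at a time:
4 ← 46 ← 67 ← 33 ← 16 ← 52 ← 70
So the card now at position 4 started at position 70.

70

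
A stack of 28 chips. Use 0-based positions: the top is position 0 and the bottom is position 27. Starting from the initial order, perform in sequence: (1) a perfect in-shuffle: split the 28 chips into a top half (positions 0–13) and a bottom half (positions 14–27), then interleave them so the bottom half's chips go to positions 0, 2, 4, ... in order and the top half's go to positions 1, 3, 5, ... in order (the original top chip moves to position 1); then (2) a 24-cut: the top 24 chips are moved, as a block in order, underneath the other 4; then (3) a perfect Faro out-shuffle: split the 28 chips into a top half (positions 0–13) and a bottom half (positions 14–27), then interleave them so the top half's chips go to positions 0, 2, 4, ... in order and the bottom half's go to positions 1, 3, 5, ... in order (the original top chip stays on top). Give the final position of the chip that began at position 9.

Track the chip from position 9 forward through each operation:
  after op 1 (in-shuffle): 9 → 19
  after op 2 (cut 24): 19 → 23
  after op 3 (out-shuffle): 23 → 19

19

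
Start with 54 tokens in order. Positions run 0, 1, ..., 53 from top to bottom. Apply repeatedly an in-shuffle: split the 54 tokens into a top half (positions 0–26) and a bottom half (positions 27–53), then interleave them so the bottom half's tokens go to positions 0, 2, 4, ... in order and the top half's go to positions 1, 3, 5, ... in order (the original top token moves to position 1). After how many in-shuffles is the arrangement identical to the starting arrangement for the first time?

The in-shuffle permutes the 54 positions with cycle lengths [4, 10, 20, 20].
Every token is home exactly when every cycle has completed a whole number of laps, i.e. after lcm(4, 10, 20) = 20 in-shuffles.

20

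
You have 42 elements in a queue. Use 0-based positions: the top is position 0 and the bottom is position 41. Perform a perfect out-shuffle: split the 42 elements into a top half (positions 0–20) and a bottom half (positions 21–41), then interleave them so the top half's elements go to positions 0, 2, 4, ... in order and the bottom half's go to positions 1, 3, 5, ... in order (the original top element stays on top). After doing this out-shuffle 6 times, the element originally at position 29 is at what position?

Track the element's position through each out-shuffle:
29 → 17 → 34 → 27 → 13 → 26 → 11

11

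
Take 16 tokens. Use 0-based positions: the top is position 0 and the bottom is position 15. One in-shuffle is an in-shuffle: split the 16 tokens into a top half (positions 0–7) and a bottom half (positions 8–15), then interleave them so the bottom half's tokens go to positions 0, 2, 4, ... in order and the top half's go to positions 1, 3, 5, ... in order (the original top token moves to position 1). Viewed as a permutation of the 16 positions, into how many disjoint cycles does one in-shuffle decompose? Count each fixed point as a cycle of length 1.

Trace each unvisited position around until it returns:
(0 1 3 7 15 14 12 8) (2 5 11 6 13 10 4 9)
2 cycles in total.

2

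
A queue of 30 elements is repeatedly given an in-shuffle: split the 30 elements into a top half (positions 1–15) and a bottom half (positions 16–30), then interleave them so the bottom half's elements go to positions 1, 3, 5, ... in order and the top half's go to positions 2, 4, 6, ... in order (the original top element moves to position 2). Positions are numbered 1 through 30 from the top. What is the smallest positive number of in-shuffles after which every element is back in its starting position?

5

The in-shuffle permutes the 30 positions with cycle lengths [5, 5, 5, 5, 5, 5].
Every element is home exactly when every cycle has completed a whole number of laps, i.e. after lcm(5) = 5 in-shuffles.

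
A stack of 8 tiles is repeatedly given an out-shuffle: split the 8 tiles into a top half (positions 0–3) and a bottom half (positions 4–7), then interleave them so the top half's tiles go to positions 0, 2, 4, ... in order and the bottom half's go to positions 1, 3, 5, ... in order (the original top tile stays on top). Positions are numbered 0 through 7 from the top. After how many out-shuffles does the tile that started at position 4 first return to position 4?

Follow position 4 under repeated out-shuffles:
4 → 1 → 2 → 4
It first returns after 3 out-shuffles.

3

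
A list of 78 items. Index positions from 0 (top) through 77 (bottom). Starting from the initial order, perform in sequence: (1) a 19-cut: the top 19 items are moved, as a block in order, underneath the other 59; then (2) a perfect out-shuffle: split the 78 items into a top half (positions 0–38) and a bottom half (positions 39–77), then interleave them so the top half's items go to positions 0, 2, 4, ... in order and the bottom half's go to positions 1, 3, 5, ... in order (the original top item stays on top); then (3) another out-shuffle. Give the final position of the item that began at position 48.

Track the item from position 48 forward through each operation:
  after op 1 (cut 19): 48 → 29
  after op 2 (out-shuffle): 29 → 58
  after op 3 (out-shuffle): 58 → 39

39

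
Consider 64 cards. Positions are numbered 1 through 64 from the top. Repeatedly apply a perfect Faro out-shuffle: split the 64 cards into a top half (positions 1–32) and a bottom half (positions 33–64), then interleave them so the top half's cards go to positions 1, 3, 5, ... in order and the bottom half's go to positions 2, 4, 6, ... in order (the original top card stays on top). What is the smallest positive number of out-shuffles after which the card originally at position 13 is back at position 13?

Follow position 13 under repeated out-shuffles:
13 → 25 → 49 → 34 → 4 → 7 → 13
It first returns after 6 out-shuffles.

6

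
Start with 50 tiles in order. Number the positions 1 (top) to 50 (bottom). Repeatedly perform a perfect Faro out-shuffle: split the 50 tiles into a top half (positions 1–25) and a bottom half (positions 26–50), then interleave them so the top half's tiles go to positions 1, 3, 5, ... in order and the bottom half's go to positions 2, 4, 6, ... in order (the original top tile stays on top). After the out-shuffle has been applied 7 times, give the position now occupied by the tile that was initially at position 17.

Track the tile's position through each out-shuffle:
17 → 33 → 16 → 31 → 12 → 23 → 45 → 40

40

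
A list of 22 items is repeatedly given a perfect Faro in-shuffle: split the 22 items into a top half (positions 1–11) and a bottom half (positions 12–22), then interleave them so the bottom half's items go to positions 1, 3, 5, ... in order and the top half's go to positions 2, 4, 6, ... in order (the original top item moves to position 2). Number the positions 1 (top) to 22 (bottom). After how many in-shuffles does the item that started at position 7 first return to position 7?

Follow position 7 under repeated in-shuffles:
7 → 14 → 5 → 10 → 20 → 17 → 11 → 22 → 21 → 19 → 15 → 7
It first returns after 11 in-shuffles.

11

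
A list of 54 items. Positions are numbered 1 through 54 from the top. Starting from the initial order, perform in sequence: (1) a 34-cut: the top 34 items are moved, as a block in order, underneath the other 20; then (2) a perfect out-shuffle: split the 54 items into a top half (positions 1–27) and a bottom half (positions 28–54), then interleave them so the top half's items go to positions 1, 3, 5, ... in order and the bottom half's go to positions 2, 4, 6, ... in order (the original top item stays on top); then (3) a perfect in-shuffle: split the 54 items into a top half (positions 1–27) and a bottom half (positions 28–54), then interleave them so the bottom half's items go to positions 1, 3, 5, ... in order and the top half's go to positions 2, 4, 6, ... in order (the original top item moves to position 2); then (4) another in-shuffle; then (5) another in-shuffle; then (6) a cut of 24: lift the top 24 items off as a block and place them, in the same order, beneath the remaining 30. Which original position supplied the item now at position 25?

41

Undo the operations in reverse order, starting from position 25:
  undo op 6 (cut 24): 25 ← 49
  undo op 5 (in-shuffle, from bottom half): 49 ← 52
  undo op 4 (in-shuffle, from top half): 52 ← 26
  undo op 3 (in-shuffle, from top half): 26 ← 13
  undo op 2 (out-shuffle, from top half): 13 ← 7
  undo op 1 (cut 34): 7 ← 41
So the item at position 25 came from original position 41.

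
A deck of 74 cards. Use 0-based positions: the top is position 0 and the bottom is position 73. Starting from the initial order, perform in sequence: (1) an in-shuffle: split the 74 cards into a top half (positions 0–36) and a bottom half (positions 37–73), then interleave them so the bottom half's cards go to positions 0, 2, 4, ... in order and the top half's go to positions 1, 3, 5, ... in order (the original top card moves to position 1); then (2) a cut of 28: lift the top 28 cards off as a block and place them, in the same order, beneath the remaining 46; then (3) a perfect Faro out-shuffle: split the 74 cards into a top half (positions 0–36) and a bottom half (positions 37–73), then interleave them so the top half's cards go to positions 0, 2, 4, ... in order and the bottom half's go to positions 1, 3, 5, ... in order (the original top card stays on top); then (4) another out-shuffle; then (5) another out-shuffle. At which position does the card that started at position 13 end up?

Track the card from position 13 forward through each operation:
  after op 1 (in-shuffle): 13 → 27
  after op 2 (cut 28): 27 → 73
  after op 3 (out-shuffle): 73 → 73
  after op 4 (out-shuffle): 73 → 73
  after op 5 (out-shuffle): 73 → 73

73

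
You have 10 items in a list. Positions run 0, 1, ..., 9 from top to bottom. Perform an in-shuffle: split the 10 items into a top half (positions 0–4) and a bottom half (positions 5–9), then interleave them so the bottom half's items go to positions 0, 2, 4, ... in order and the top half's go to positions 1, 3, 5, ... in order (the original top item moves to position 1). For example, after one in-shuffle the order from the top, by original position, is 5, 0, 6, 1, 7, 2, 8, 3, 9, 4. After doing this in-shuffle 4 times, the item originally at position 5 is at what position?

7

Track the item's position through each in-shuffle:
5 → 0 → 1 → 3 → 7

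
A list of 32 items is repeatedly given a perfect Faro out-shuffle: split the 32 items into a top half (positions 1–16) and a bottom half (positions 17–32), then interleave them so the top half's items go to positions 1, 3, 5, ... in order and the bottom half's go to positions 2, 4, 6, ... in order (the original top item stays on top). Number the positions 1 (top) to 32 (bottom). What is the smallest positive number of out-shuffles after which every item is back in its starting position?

5

The out-shuffle permutes the 32 positions with cycle lengths [1, 1, 5, 5, 5, 5, 5, 5].
Every item is home exactly when every cycle has completed a whole number of laps, i.e. after lcm(1, 5) = 5 out-shuffles.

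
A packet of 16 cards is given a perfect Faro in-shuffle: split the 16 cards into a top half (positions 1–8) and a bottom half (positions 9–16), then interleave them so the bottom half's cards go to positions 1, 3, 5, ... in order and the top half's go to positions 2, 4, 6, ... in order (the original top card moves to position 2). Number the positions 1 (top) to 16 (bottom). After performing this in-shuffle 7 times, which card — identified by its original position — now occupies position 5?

Work backwards from position 5, undoing one in-shuffle at a time:
5 ← 11 ← 14 ← 7 ← 12 ← 6 ← 3 ← 10
So the card now at position 5 started at position 10.

10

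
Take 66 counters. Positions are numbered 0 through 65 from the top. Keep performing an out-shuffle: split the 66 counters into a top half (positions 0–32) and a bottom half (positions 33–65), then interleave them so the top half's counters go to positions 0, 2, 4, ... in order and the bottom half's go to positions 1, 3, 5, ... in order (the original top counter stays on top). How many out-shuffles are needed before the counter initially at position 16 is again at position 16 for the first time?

12

Follow position 16 under repeated out-shuffles:
16 → 32 → 64 → 63 → 61 → 57 → 49 → 33 → 1 → 2 → 4 → 8 → 16
It first returns after 12 out-shuffles.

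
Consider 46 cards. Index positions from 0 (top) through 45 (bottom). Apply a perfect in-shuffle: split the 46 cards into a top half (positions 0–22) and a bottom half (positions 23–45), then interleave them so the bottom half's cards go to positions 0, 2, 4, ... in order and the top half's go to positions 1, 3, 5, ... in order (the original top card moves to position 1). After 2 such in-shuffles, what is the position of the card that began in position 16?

20

Track the card's position through each in-shuffle:
16 → 33 → 20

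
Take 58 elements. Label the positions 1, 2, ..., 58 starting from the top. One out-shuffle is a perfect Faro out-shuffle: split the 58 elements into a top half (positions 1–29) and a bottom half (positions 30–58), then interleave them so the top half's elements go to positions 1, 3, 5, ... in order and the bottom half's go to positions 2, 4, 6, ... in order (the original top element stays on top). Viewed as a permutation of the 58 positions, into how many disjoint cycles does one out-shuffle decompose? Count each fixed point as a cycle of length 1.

Trace each unvisited position around until it returns:
(1) (2 3 5 9 17 33 ... len 18) (4 7 13 25 49 40 ... len 18) (6 11 21 41 24 47 ... len 18) (20 39) (58)
6 cycles in total.

6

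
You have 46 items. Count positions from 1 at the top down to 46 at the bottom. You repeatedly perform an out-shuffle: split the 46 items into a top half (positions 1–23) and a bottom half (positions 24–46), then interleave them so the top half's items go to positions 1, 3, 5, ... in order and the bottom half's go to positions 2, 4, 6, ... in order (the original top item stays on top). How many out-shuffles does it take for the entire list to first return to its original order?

12

The out-shuffle permutes the 46 positions with cycle lengths [1, 1, 2, 4, 4, 4, 6, 12, 12].
Every item is home exactly when every cycle has completed a whole number of laps, i.e. after lcm(1, 2, 4, 6, 12) = 12 out-shuffles.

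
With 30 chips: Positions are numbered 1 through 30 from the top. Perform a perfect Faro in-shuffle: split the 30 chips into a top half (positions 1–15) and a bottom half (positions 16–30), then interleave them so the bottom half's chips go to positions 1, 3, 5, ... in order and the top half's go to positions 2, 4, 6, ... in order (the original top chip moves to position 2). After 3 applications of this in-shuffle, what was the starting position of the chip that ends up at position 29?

Work backwards from position 29, undoing one in-shuffle at a time:
29 ← 30 ← 15 ← 23
So the chip now at position 29 started at position 23.

23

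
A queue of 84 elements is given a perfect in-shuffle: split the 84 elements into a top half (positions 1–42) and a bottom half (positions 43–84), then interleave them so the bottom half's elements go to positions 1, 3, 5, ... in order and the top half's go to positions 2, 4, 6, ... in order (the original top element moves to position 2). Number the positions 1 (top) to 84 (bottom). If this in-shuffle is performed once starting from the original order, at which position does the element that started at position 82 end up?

79

Track the element's position through each in-shuffle:
82 → 79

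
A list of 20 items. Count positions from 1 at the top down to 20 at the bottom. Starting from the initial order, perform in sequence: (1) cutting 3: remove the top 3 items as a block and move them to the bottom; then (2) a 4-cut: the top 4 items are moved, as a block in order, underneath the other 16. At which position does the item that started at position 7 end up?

20

Track the item from position 7 forward through each operation:
  after op 1 (cut 3): 7 → 4
  after op 2 (cut 4): 4 → 20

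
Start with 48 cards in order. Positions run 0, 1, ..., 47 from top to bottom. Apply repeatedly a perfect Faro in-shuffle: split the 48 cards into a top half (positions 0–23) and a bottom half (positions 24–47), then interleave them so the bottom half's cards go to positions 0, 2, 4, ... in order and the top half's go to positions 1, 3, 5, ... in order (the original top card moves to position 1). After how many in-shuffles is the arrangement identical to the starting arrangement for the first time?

21

The in-shuffle permutes the 48 positions with cycle lengths [3, 3, 21, 21].
Every card is home exactly when every cycle has completed a whole number of laps, i.e. after lcm(3, 21) = 21 in-shuffles.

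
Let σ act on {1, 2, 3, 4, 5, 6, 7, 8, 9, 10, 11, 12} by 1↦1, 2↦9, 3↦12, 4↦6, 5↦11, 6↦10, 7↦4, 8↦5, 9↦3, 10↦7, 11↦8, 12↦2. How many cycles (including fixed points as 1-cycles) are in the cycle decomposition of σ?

Cycle decomposition: (1) (2 9 3 12) (4 6 10 7) (5 11 8).
4 cycles.

4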